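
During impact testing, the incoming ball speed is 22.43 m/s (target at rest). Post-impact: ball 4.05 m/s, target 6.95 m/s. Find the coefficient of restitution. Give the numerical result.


e = (v2_after - v1_after) / (v1_before - v2_before)
Numerator = 6.95 - 4.05 = 2.9
Denominator = 22.43 - 0 = 22.43
e = 2.9 / 22.43 = 0.1293

0.1293


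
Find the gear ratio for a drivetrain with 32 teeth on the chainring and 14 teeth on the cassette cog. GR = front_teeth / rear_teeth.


GR = front_teeth / rear_teeth
GR = 32 / 14
GR = 2.2857

2.2857


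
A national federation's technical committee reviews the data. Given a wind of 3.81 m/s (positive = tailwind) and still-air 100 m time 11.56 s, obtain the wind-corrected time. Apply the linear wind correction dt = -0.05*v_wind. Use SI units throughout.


dt = -0.05 * v_wind = -0.05 * 3.81 = -0.1905 s
t_corrected = t_still + dt = 11.56 + (-0.1905)
t_corrected = 11.3695 s

11.3695 s


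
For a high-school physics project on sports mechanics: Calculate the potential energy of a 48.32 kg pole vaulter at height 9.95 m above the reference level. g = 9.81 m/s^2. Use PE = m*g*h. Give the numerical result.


PE = m * g * h
PE = 48.32 * 9.81 * 9.95
PE = 474.0192 * 9.95 = 4716.491 J

4716.491 J


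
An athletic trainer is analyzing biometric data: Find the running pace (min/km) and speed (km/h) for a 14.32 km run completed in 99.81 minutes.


Pace = time / distance = 99.81 min / 14.32 km = 6.97 min/km
Speed = distance / time_in_hours = 14.32 / 1.6635 hr
Speed = 8.6084 km/h

6.97 min/km, 8.6084 km/h


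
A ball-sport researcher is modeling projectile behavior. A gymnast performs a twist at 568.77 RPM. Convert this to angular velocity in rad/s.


omega = RPM * 2 * pi / 60
omega = 568.77 * 2 * 3.14159 / 60
omega = 3573.6873 / 60 = 59.5615 rad/s

59.5615 rad/s


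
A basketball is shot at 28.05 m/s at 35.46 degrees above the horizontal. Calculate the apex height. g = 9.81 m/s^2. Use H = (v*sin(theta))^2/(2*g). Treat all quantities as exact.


H = (v*sin(theta))^2 / (2*g)
vy = v*sin(theta) = 28.05 * sin(35.46 deg) = 16.2728 m/s
H = vy^2 / (2*g) = 264.8031 / (2*9.81)
H = 264.8031 / 19.62 = 13.4966 m

13.4966 m


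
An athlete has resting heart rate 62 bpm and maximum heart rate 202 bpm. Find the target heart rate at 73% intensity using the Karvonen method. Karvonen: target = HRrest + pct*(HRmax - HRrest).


Target = HRrest + pct*(HRmax - HRrest)
Heart rate reserve = HRmax - HRrest = 202 - 62 = 140 bpm
Fraction = 73% = 0.73
Target = 62 + 0.73 * 140
Target = 62 + 102.2 = 164.2 bpm

164.2 bpm


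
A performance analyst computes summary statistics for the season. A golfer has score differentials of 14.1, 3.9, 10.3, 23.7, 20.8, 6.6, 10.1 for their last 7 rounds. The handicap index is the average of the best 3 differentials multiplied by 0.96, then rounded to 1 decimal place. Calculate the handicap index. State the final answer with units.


All differentials: 14.1, 3.9, 10.3, 23.7, 20.8, 6.6, 10.1
Sorted: 3.9, 6.6, 10.1, 10.3, 14.1, 20.8, 23.7
Best 3: 3.9, 6.6, 10.1
Average of best = 20.6 / 3 = 6.8667
Raw index = 6.8667 * 0.96 = 6.592
Handicap index = round(6.592, 1) = 6.6

6.6


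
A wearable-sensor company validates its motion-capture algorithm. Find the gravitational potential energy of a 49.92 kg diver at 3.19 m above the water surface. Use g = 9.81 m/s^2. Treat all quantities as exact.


PE = m * g * h
PE = 49.92 * 9.81 * 3.19
PE = 489.7152 * 3.19 = 1562.1915 J

1562.1915 J


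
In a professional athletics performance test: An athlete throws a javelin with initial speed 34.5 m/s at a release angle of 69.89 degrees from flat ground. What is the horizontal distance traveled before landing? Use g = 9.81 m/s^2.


R = v^2 * sin(2*theta) / g
Convert angle to radians: theta = 69.89 deg = 1.2198 rad
sin(2*theta) = sin(2.4396) = 0.6457
R = 34.5^2 * 0.6457 / 9.81
R = 1190.25 * 0.6457 / 9.81 = 78.3459 m

78.3459 m


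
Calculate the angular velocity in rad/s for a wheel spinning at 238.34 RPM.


omega = RPM * 2 * pi / 60
omega = 238.34 * 2 * 3.14159 / 60
omega = 1497.5344 / 60 = 24.9589 rad/s

24.9589 rad/s


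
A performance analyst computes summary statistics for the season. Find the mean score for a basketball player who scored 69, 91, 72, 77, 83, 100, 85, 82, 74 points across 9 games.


Average = sum / n
Sum = 733
Average = 733 / 9 = 81.4444

81.4444


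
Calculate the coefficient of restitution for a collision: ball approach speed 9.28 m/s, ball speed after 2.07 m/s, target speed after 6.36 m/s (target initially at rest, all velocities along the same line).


e = (v2_after - v1_after) / (v1_before - v2_before)
Numerator = 6.36 - 2.07 = 4.29
Denominator = 9.28 - 0 = 9.28
e = 4.29 / 9.28 = 0.4623

0.4623


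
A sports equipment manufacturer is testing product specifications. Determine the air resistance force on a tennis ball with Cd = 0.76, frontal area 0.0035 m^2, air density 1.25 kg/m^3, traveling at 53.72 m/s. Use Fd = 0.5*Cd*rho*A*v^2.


Fd = 0.5 * Cd * rho * A * v^2
Fd = 0.5 * 0.76 * 1.25 * 0.0035 * 53.72^2
v^2 = 2885.8384
Fd = 0.5 * 0.76 * 1.25 * 0.0035 * 2885.8384 = 4.7977 N

4.7977 N


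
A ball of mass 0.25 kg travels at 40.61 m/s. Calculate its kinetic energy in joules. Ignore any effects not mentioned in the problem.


KE = 0.5 * m * v^2
KE = 0.5 * 0.25 * 40.61^2
KE = 0.5 * 0.25 * 1649.1721 = 206.1465 J

206.1465 J


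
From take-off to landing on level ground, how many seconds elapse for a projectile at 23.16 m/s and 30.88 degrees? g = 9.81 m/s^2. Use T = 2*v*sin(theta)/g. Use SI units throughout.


T = 2*v*sin(theta)/g
sin(theta) = sin(30.88 deg) = 0.5132
T = 2*23.16*0.5132 / 9.81
T = 23.7734 / 9.81 = 2.4234 s

2.4234 s


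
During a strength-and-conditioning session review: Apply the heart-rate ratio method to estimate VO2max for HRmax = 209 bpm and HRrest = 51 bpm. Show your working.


VO2max = 15.3 * HRmax / HRrest
VO2max = 15.3 * 209 / 51
VO2max = 3197.7 / 51 = 62.7 mL/kg/min

62.7 mL/kg/min


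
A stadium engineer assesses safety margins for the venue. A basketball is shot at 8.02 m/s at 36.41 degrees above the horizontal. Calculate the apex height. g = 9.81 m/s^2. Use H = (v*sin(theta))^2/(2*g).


H = (v*sin(theta))^2 / (2*g)
vy = v*sin(theta) = 8.02 * sin(36.41 deg) = 4.7603 m/s
H = vy^2 / (2*g) = 22.6609 / (2*9.81)
H = 22.6609 / 19.62 = 1.155 m

1.155 m


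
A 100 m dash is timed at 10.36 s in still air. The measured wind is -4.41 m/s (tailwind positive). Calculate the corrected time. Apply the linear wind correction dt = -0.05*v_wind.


dt = -0.05 * v_wind = -0.05 * -4.41 = 0.2205 s
t_corrected = t_still + dt = 10.36 + (0.2205)
t_corrected = 10.5805 s

10.5805 s


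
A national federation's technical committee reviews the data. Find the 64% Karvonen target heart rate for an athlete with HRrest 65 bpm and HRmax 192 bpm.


Target = HRrest + pct*(HRmax - HRrest)
Heart rate reserve = HRmax - HRrest = 192 - 65 = 127 bpm
Fraction = 64% = 0.64
Target = 65 + 0.64 * 127
Target = 65 + 81.28 = 146.28 bpm

146.28 bpm


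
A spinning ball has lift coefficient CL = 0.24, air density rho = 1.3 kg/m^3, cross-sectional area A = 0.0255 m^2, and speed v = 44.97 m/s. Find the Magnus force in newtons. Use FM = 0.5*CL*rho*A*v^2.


FM = 0.5 * CL * rho * A * v^2
FM = 0.5 * 0.24 * 1.3 * 0.0255 * 44.97^2
v^2 = 2022.3009
FM = 0.5 * 0.24 * 1.3 * 0.0255 * 2022.3009 = 8.0447 N

8.0447 N


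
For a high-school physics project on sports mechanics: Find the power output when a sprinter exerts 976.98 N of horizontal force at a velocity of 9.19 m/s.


P = F * v
P = 976.98 * 9.19
P = 8978.4462 W

8978.4462 W


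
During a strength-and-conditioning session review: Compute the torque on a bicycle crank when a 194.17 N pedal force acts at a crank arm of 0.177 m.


tau = F * d
tau = 194.17 * 0.177
tau = 34.3681 N*m

34.3681 N*m


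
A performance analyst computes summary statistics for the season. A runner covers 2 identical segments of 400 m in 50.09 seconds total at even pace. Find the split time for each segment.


Split time = total_time / n_laps = 50.09 / 2
Split time = 25.045 s per lap

25.045 s


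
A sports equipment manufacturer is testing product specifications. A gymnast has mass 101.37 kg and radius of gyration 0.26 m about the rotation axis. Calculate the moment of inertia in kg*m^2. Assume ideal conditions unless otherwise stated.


I = m * k^2
I = 101.37 * 0.26^2
I = 101.37 * 0.0676 = 6.8526 kg*m^2

6.8526 kg*m^2


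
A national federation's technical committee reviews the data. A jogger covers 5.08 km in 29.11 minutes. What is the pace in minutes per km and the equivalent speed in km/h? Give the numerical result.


Pace = time / distance = 29.11 min / 5.08 km = 5.7303 min/km
Speed = distance / time_in_hours = 5.08 / 0.4852 hr
Speed = 10.4706 km/h

5.7303 min/km, 10.4706 km/h


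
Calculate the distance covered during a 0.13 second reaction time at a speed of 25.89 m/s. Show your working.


d = v * t
d = 25.89 * 0.13
d = 3.3657 m

3.3657 m


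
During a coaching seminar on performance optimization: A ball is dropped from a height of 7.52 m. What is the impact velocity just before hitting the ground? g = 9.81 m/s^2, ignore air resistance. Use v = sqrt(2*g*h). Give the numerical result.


v = sqrt(2 * g * h)
v = sqrt(2 * 9.81 * 7.52)
v = sqrt(147.5424) = 12.1467 m/s

12.1467 m/s


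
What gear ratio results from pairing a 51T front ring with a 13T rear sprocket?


GR = front_teeth / rear_teeth
GR = 51 / 13
GR = 3.9231

3.9231


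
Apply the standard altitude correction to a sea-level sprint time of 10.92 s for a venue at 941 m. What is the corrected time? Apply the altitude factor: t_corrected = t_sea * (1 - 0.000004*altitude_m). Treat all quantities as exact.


Correction factor = 1 - 0.000004 * 941 = 0.996236
t_corrected = t_sea * factor = 10.92 * 0.996236
t_corrected = 10.8789 s

10.8789 s


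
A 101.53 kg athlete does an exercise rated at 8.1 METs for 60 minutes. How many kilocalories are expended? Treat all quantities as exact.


kcal = MET * mass * time_hr
Convert time: 60 min = 1 hr
kcal = 8.1 * 101.53 * 1
kcal = 822.393 kcal

822.393 kcal


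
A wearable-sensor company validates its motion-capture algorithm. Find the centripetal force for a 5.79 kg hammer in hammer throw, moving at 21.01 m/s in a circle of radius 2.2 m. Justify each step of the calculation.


Fc = m * v^2 / r
v^2 = 21.01^2 = 441.4201
Fc = 5.79 * 441.4201 / 2.2
Fc = 2555.8224 / 2.2 = 1161.7374 N

1161.7374 N


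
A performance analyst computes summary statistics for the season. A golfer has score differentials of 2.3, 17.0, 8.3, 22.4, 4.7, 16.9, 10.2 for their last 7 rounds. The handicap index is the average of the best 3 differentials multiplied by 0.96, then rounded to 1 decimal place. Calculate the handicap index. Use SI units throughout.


All differentials: 2.3, 17.0, 8.3, 22.4, 4.7, 16.9, 10.2
Sorted: 2.3, 4.7, 8.3, 10.2, 16.9, 17.0, 22.4
Best 3: 2.3, 4.7, 8.3
Average of best = 15.3 / 3 = 5.1
Raw index = 5.1 * 0.96 = 4.896
Handicap index = round(4.896, 1) = 4.9

4.9


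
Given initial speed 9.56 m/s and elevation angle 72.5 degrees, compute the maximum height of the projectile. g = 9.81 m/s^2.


H = (v*sin(theta))^2 / (2*g)
vy = v*sin(theta) = 9.56 * sin(72.5 deg) = 9.1175 m/s
H = vy^2 / (2*g) = 83.1294 / (2*9.81)
H = 83.1294 / 19.62 = 4.237 m

4.237 m


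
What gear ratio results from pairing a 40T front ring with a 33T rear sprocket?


GR = front_teeth / rear_teeth
GR = 40 / 33
GR = 1.2121

1.2121


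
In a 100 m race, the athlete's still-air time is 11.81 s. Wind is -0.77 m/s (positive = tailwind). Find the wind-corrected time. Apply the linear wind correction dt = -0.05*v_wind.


dt = -0.05 * v_wind = -0.05 * -0.77 = 0.0385 s
t_corrected = t_still + dt = 11.81 + (0.0385)
t_corrected = 11.8485 s

11.8485 s


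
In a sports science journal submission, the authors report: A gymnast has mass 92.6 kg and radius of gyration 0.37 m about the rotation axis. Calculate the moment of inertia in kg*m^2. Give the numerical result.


I = m * k^2
I = 92.6 * 0.37^2
I = 92.6 * 0.1369 = 12.6769 kg*m^2

12.6769 kg*m^2


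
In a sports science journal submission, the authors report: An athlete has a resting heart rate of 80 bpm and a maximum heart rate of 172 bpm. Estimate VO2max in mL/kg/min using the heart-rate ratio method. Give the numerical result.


VO2max = 15.3 * HRmax / HRrest
VO2max = 15.3 * 172 / 80
VO2max = 2631.6 / 80 = 32.895 mL/kg/min

32.895 mL/kg/min


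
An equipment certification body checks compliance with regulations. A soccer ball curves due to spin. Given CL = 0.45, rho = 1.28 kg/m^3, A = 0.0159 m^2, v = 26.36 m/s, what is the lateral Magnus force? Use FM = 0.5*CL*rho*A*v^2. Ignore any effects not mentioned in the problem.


FM = 0.5 * CL * rho * A * v^2
FM = 0.5 * 0.45 * 1.28 * 0.0159 * 26.36^2
v^2 = 694.8496
FM = 0.5 * 0.45 * 1.28 * 0.0159 * 694.8496 = 3.1819 N

3.1819 N


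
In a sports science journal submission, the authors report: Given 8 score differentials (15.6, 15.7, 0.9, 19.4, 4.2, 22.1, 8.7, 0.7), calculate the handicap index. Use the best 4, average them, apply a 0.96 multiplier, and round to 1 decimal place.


All differentials: 15.6, 15.7, 0.9, 19.4, 4.2, 22.1, 8.7, 0.7
Sorted: 0.7, 0.9, 4.2, 8.7, 15.6, 15.7, 19.4, 22.1
Best 4: 0.7, 0.9, 4.2, 8.7
Average of best = 14.5 / 4 = 3.625
Raw index = 3.625 * 0.96 = 3.48
Handicap index = round(3.48, 1) = 3.5

3.5


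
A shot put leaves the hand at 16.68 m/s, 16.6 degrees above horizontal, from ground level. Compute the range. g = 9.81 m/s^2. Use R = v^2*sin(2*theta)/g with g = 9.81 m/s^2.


R = v^2 * sin(2*theta) / g
Convert angle to radians: theta = 16.6 deg = 0.2897 rad
sin(2*theta) = sin(0.5794) = 0.5476
R = 16.68^2 * 0.5476 / 9.81
R = 278.2224 * 0.5476 / 9.81 = 15.5295 m

15.5295 m


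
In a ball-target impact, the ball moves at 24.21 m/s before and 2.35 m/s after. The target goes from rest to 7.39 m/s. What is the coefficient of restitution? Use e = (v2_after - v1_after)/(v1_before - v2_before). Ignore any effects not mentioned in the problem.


e = (v2_after - v1_after) / (v1_before - v2_before)
Numerator = 7.39 - 2.35 = 5.04
Denominator = 24.21 - 0 = 24.21
e = 5.04 / 24.21 = 0.2082

0.2082


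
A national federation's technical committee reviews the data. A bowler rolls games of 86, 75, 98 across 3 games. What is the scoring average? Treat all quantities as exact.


Average = sum / n
Sum = 259
Average = 259 / 3 = 86.3333

86.3333


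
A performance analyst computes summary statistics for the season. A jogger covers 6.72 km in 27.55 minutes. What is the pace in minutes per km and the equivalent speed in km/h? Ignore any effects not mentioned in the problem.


Pace = time / distance = 27.55 min / 6.72 km = 4.0997 min/km
Speed = distance / time_in_hours = 6.72 / 0.4592 hr
Speed = 14.6352 km/h

4.0997 min/km, 14.6352 km/h


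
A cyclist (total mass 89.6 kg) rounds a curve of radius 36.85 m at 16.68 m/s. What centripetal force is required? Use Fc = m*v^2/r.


Fc = m * v^2 / r
v^2 = 16.68^2 = 278.2224
Fc = 89.6 * 278.2224 / 36.85
Fc = 24928.727 / 36.85 = 676.4919 N

676.4919 N


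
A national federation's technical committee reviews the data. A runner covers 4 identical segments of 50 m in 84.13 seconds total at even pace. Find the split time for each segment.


Split time = total_time / n_laps = 84.13 / 4
Split time = 21.0325 s per lap

21.0325 s


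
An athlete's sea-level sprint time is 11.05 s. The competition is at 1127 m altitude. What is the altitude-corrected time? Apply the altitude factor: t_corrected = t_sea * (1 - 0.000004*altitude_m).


Correction factor = 1 - 0.000004 * 1127 = 0.995492
t_corrected = t_sea * factor = 11.05 * 0.995492
t_corrected = 11.0002 s

11.0002 s


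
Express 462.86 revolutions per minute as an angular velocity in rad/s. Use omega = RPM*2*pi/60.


omega = RPM * 2 * pi / 60
omega = 462.86 * 2 * 3.14159 / 60
omega = 2908.2352 / 60 = 48.4706 rad/s

48.4706 rad/s


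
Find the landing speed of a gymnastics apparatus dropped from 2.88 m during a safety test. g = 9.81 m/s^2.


v = sqrt(2 * g * h)
v = sqrt(2 * 9.81 * 2.88)
v = sqrt(56.5056) = 7.517 m/s

7.517 m/s


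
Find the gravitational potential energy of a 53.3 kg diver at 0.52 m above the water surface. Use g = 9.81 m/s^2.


PE = m * g * h
PE = 53.3 * 9.81 * 0.52
PE = 522.873 * 0.52 = 271.894 J

271.894 J


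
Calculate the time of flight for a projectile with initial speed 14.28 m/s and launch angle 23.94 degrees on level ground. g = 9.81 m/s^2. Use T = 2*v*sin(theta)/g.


T = 2*v*sin(theta)/g
sin(theta) = sin(23.94 deg) = 0.4058
T = 2*14.28*0.4058 / 9.81
T = 11.5891 / 9.81 = 1.1814 s

1.1814 s


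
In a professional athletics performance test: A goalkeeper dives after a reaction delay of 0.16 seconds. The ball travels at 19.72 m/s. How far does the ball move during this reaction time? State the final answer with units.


d = v * t
d = 19.72 * 0.16
d = 3.1552 m

3.1552 m


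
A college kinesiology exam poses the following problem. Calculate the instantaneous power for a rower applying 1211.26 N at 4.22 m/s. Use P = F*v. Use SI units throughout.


P = F * v
P = 1211.26 * 4.22
P = 5111.5172 W

5111.5172 W


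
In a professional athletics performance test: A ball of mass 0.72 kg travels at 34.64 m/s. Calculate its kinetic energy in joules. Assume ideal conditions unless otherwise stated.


KE = 0.5 * m * v^2
KE = 0.5 * 0.72 * 34.64^2
KE = 0.5 * 0.72 * 1199.9296 = 431.9747 J

431.9747 J


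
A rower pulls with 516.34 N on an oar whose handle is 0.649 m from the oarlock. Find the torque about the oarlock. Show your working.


tau = F * d
tau = 516.34 * 0.649
tau = 335.1047 N*m

335.1047 N*m


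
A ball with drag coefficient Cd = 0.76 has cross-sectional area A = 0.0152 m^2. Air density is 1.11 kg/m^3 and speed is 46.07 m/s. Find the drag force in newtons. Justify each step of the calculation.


Fd = 0.5 * Cd * rho * A * v^2
Fd = 0.5 * 0.76 * 1.11 * 0.0152 * 46.07^2
v^2 = 2122.4449
Fd = 0.5 * 0.76 * 1.11 * 0.0152 * 2122.4449 = 13.6078 N

13.6078 N


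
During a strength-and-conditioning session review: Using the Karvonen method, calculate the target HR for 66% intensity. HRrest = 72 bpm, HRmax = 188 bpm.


Target = HRrest + pct*(HRmax - HRrest)
Heart rate reserve = HRmax - HRrest = 188 - 72 = 116 bpm
Fraction = 66% = 0.66
Target = 72 + 0.66 * 116
Target = 72 + 76.56 = 148.56 bpm

148.56 bpm


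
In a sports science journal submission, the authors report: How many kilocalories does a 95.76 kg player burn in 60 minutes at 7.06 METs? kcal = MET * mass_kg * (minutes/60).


kcal = MET * mass * time_hr
Convert time: 60 min = 1 hr
kcal = 7.06 * 95.76 * 1
kcal = 676.0656 kcal

676.0656 kcal


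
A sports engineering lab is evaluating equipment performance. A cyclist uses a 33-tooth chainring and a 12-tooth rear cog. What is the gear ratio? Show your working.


GR = front_teeth / rear_teeth
GR = 33 / 12
GR = 2.75

2.75


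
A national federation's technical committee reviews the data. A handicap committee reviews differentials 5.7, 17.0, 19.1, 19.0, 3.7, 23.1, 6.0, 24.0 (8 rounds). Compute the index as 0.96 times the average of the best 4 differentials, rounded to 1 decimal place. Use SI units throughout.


All differentials: 5.7, 17.0, 19.1, 19.0, 3.7, 23.1, 6.0, 24.0
Sorted: 3.7, 5.7, 6.0, 17.0, 19.0, 19.1, 23.1, 24.0
Best 4: 3.7, 5.7, 6.0, 17.0
Average of best = 32.4 / 4 = 8.1
Raw index = 8.1 * 0.96 = 7.776
Handicap index = round(7.776, 1) = 7.8

7.8


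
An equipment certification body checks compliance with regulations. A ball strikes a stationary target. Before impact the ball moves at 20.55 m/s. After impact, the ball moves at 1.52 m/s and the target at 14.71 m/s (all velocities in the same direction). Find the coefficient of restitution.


e = (v2_after - v1_after) / (v1_before - v2_before)
Numerator = 14.71 - 1.52 = 13.19
Denominator = 20.55 - 0 = 20.55
e = 13.19 / 20.55 = 0.6418

0.6418


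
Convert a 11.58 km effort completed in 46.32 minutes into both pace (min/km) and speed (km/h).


Pace = time / distance = 46.32 min / 11.58 km = 4 min/km
Speed = distance / time_in_hours = 11.58 / 0.772 hr
Speed = 15 km/h

4 min/km, 15 km/h


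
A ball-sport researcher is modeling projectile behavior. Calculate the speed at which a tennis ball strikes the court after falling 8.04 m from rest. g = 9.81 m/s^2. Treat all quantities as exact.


v = sqrt(2 * g * h)
v = sqrt(2 * 9.81 * 8.04)
v = sqrt(157.7448) = 12.5596 m/s

12.5596 m/s


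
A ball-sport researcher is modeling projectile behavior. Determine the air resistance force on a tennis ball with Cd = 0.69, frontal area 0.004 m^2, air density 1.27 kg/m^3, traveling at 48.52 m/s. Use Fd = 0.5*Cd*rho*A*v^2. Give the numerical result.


Fd = 0.5 * Cd * rho * A * v^2
Fd = 0.5 * 0.69 * 1.27 * 0.004 * 48.52^2
v^2 = 2354.1904
Fd = 0.5 * 0.69 * 1.27 * 0.004 * 2354.1904 = 4.126 N

4.126 N


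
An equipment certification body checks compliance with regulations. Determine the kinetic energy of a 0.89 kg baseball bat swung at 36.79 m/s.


KE = 0.5 * m * v^2
KE = 0.5 * 0.89 * 36.79^2
KE = 0.5 * 0.89 * 1353.5041 = 602.3093 J

602.3093 J


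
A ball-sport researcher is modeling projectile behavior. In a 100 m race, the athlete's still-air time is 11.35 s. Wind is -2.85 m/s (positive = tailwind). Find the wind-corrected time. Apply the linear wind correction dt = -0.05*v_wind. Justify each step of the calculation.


dt = -0.05 * v_wind = -0.05 * -2.85 = 0.1425 s
t_corrected = t_still + dt = 11.35 + (0.1425)
t_corrected = 11.4925 s

11.4925 s


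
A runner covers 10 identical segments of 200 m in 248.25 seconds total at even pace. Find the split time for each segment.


Split time = total_time / n_laps = 248.25 / 10
Split time = 24.825 s per lap

24.825 s


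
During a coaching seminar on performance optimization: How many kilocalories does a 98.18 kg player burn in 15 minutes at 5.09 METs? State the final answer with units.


kcal = MET * mass * time_hr
Convert time: 15 min = 0.25 hr
kcal = 5.09 * 98.18 * 0.25
kcal = 124.934 kcal

124.934 kcal


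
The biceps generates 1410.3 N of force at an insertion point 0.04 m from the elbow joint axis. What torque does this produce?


tau = F * d
tau = 1410.3 * 0.04
tau = 56.412 N*m

56.412 N*m


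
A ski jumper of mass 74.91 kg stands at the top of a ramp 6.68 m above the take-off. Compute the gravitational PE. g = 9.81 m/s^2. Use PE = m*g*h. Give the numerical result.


PE = m * g * h
PE = 74.91 * 9.81 * 6.68
PE = 734.8671 * 6.68 = 4908.9122 J

4908.9122 J


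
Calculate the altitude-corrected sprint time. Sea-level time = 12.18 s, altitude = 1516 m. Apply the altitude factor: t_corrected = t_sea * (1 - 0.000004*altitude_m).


Correction factor = 1 - 0.000004 * 1516 = 0.993936
t_corrected = t_sea * factor = 12.18 * 0.993936
t_corrected = 12.1061 s

12.1061 s


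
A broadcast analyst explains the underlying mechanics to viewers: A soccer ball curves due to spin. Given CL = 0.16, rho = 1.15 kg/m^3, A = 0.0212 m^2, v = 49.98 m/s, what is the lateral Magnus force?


FM = 0.5 * CL * rho * A * v^2
FM = 0.5 * 0.16 * 1.15 * 0.0212 * 49.98^2
v^2 = 2498.0004
FM = 0.5 * 0.16 * 1.15 * 0.0212 * 2498.0004 = 4.8721 N

4.8721 N


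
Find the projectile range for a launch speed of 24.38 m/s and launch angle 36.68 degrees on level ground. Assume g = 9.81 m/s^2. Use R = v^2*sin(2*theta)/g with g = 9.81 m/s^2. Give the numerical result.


R = v^2 * sin(2*theta) / g
Convert angle to radians: theta = 36.68 deg = 0.6402 rad
sin(2*theta) = sin(1.2804) = 0.9581
R = 24.38^2 * 0.9581 / 9.81
R = 594.3844 * 0.9581 / 9.81 = 58.0523 m

58.0523 m


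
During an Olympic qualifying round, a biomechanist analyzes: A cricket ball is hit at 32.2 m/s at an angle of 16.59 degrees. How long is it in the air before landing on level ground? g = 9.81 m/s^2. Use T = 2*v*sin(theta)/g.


T = 2*v*sin(theta)/g
sin(theta) = sin(16.59 deg) = 0.2855
T = 2*32.2*0.2855 / 9.81
T = 18.3876 / 9.81 = 1.8744 s

1.8744 s


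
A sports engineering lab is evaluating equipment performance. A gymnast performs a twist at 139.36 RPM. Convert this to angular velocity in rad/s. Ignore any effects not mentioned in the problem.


omega = RPM * 2 * pi / 60
omega = 139.36 * 2 * 3.14159 / 60
omega = 875.6247 / 60 = 14.5937 rad/s

14.5937 rad/s


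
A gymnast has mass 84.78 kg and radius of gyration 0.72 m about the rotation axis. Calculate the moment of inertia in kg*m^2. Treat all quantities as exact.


I = m * k^2
I = 84.78 * 0.72^2
I = 84.78 * 0.5184 = 43.95 kg*m^2

43.95 kg*m^2


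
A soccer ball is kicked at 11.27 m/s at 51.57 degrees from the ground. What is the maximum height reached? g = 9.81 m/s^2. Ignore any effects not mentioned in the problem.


H = (v*sin(theta))^2 / (2*g)
vy = v*sin(theta) = 11.27 * sin(51.57 deg) = 8.8286 m/s
H = vy^2 / (2*g) = 77.9434 / (2*9.81)
H = 77.9434 / 19.62 = 3.9727 m

3.9727 m


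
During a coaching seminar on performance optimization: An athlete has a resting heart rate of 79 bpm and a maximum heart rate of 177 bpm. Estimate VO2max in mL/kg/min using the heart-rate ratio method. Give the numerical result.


VO2max = 15.3 * HRmax / HRrest
VO2max = 15.3 * 177 / 79
VO2max = 2708.1 / 79 = 34.2797 mL/kg/min

34.2797 mL/kg/min


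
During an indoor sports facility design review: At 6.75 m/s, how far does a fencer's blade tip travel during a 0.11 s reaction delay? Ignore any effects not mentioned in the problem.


d = v * t
d = 6.75 * 0.11
d = 0.7425 m

0.7425 m


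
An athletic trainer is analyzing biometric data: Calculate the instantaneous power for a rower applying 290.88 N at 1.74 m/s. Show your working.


P = F * v
P = 290.88 * 1.74
P = 506.1312 W

506.1312 W


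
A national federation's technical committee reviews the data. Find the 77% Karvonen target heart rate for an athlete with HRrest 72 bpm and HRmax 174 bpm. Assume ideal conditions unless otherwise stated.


Target = HRrest + pct*(HRmax - HRrest)
Heart rate reserve = HRmax - HRrest = 174 - 72 = 102 bpm
Fraction = 77% = 0.77
Target = 72 + 0.77 * 102
Target = 72 + 78.54 = 150.54 bpm

150.54 bpm


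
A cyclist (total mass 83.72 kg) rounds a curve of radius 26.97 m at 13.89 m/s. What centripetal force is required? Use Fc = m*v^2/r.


Fc = m * v^2 / r
v^2 = 13.89^2 = 192.9321
Fc = 83.72 * 192.9321 / 26.97
Fc = 16152.2754 / 26.97 = 598.8979 N

598.8979 N


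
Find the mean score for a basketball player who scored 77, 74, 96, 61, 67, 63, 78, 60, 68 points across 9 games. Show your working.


Average = sum / n
Sum = 644
Average = 644 / 9 = 71.5556

71.5556


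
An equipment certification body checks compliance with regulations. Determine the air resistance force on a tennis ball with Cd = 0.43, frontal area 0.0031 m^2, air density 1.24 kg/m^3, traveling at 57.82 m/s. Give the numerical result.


Fd = 0.5 * Cd * rho * A * v^2
Fd = 0.5 * 0.43 * 1.24 * 0.0031 * 57.82^2
v^2 = 3343.1524
Fd = 0.5 * 0.43 * 1.24 * 0.0031 * 3343.1524 = 2.763 N

2.763 N


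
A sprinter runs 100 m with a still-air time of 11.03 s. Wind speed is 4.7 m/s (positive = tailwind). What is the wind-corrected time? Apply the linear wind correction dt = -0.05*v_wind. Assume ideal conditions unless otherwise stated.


dt = -0.05 * v_wind = -0.05 * 4.7 = -0.235 s
t_corrected = t_still + dt = 11.03 + (-0.235)
t_corrected = 10.795 s

10.795 s


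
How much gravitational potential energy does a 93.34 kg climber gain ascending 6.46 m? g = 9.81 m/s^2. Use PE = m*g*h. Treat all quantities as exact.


PE = m * g * h
PE = 93.34 * 9.81 * 6.46
PE = 915.6654 * 6.46 = 5915.1985 J

5915.1985 J


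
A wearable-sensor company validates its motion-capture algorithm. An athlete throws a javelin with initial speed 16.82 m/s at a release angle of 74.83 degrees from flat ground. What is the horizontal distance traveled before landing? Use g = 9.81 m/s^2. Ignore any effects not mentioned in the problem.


R = v^2 * sin(2*theta) / g
Convert angle to radians: theta = 74.83 deg = 1.306 rad
sin(2*theta) = sin(2.6121) = 0.5051
R = 16.82^2 * 0.5051 / 9.81
R = 282.9124 * 0.5051 / 9.81 = 14.5675 m

14.5675 m


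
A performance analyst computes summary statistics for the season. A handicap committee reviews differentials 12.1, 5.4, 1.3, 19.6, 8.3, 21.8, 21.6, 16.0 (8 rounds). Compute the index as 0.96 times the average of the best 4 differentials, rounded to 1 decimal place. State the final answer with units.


All differentials: 12.1, 5.4, 1.3, 19.6, 8.3, 21.8, 21.6, 16.0
Sorted: 1.3, 5.4, 8.3, 12.1, 16.0, 19.6, 21.6, 21.8
Best 4: 1.3, 5.4, 8.3, 12.1
Average of best = 27.1 / 4 = 6.775
Raw index = 6.775 * 0.96 = 6.504
Handicap index = round(6.504, 1) = 6.5

6.5


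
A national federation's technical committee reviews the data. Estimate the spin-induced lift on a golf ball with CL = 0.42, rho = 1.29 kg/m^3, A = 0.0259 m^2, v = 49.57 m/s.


FM = 0.5 * CL * rho * A * v^2
FM = 0.5 * 0.42 * 1.29 * 0.0259 * 49.57^2
v^2 = 2457.1849
FM = 0.5 * 0.42 * 1.29 * 0.0259 * 2457.1849 = 17.2404 N

17.2404 N


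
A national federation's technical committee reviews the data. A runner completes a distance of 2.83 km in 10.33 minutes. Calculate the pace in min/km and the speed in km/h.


Pace = time / distance = 10.33 min / 2.83 km = 3.6502 min/km
Speed = distance / time_in_hours = 2.83 / 0.1722 hr
Speed = 16.4376 km/h

3.6502 min/km, 16.4376 km/h


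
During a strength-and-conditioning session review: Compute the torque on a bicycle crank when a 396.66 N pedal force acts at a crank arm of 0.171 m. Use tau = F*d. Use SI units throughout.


tau = F * d
tau = 396.66 * 0.171
tau = 67.8289 N*m

67.8289 N*m


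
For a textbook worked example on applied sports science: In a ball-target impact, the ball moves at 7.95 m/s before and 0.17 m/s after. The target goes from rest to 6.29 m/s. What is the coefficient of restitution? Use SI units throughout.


e = (v2_after - v1_after) / (v1_before - v2_before)
Numerator = 6.29 - 0.17 = 6.12
Denominator = 7.95 - 0 = 7.95
e = 6.12 / 7.95 = 0.7698

0.7698


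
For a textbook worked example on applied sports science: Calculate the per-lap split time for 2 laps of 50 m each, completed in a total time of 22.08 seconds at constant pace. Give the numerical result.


Split time = total_time / n_laps = 22.08 / 2
Split time = 11.04 s per lap

11.04 s


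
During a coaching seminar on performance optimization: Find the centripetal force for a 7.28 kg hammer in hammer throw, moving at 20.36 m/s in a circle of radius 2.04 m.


Fc = m * v^2 / r
v^2 = 20.36^2 = 414.5296
Fc = 7.28 * 414.5296 / 2.04
Fc = 3017.7755 / 2.04 = 1479.3017 N

1479.3017 N


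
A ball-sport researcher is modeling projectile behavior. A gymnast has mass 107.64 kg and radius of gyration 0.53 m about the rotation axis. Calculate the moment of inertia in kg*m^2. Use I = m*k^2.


I = m * k^2
I = 107.64 * 0.53^2
I = 107.64 * 0.2809 = 30.2361 kg*m^2

30.2361 kg*m^2


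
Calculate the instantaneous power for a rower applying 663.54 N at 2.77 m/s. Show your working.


P = F * v
P = 663.54 * 2.77
P = 1838.0058 W

1838.0058 W


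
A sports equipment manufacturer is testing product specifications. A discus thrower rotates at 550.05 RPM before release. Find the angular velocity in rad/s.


omega = RPM * 2 * pi / 60
omega = 550.05 * 2 * 3.14159 / 60
omega = 3456.0661 / 60 = 57.6011 rad/s

57.6011 rad/s


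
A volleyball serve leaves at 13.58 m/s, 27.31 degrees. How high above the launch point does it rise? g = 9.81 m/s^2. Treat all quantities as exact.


H = (v*sin(theta))^2 / (2*g)
vy = v*sin(theta) = 13.58 * sin(27.31 deg) = 6.2306 m/s
H = vy^2 / (2*g) = 38.82 / (2*9.81)
H = 38.82 / 19.62 = 1.9786 m

1.9786 m


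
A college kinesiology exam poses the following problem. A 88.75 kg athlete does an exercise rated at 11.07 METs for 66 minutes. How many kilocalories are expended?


kcal = MET * mass * time_hr
Convert time: 66 min = 1.1 hr
kcal = 11.07 * 88.75 * 1.1
kcal = 1080.7088 kcal

1080.7088 kcal


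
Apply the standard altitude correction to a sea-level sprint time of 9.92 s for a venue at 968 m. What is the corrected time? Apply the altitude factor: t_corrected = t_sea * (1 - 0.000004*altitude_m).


Correction factor = 1 - 0.000004 * 968 = 0.996128
t_corrected = t_sea * factor = 9.92 * 0.996128
t_corrected = 9.8816 s

9.8816 s


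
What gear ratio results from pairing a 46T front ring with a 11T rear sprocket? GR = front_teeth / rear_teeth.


GR = front_teeth / rear_teeth
GR = 46 / 11
GR = 4.1818

4.1818


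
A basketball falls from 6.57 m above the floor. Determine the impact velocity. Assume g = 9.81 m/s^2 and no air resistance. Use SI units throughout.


v = sqrt(2 * g * h)
v = sqrt(2 * 9.81 * 6.57)
v = sqrt(128.9034) = 11.3536 m/s

11.3536 m/s


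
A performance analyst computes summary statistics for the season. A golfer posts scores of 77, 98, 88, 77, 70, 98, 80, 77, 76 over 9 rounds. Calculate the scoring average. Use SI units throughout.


Average = sum / n
Sum = 741
Average = 741 / 9 = 82.3333

82.3333


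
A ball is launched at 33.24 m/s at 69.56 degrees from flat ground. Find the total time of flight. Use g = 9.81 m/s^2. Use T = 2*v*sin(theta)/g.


T = 2*v*sin(theta)/g
sin(theta) = sin(69.56 deg) = 0.937
T = 2*33.24*0.937 / 9.81
T = 62.2943 / 9.81 = 6.3501 s

6.3501 s


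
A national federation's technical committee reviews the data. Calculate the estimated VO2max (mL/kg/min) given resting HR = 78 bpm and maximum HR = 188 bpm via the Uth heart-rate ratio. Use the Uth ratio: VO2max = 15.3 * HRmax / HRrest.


VO2max = 15.3 * HRmax / HRrest
VO2max = 15.3 * 188 / 78
VO2max = 2876.4 / 78 = 36.8769 mL/kg/min

36.8769 mL/kg/min


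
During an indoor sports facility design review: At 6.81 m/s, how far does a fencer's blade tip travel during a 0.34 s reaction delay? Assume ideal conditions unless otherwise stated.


d = v * t
d = 6.81 * 0.34
d = 2.3154 m

2.3154 m


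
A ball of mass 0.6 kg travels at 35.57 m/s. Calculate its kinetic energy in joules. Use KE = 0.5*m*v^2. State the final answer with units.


KE = 0.5 * m * v^2
KE = 0.5 * 0.6 * 35.57^2
KE = 0.5 * 0.6 * 1265.2249 = 379.5675 J

379.5675 J


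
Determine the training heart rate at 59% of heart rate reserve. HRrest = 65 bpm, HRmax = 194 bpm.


Target = HRrest + pct*(HRmax - HRrest)
Heart rate reserve = HRmax - HRrest = 194 - 65 = 129 bpm
Fraction = 59% = 0.59
Target = 65 + 0.59 * 129
Target = 65 + 76.11 = 141.11 bpm

141.11 bpm


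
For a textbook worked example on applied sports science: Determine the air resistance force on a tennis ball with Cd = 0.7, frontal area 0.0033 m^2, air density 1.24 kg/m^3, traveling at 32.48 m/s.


Fd = 0.5 * Cd * rho * A * v^2
Fd = 0.5 * 0.7 * 1.24 * 0.0033 * 32.48^2
v^2 = 1054.9504
Fd = 0.5 * 0.7 * 1.24 * 0.0033 * 1054.9504 = 1.5109 N

1.5109 N


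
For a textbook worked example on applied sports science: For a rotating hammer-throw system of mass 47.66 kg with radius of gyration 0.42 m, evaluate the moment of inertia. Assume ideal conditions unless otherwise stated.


I = m * k^2
I = 47.66 * 0.42^2
I = 47.66 * 0.1764 = 8.4072 kg*m^2

8.4072 kg*m^2


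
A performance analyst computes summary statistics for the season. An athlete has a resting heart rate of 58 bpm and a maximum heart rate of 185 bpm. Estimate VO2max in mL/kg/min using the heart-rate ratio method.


VO2max = 15.3 * HRmax / HRrest
VO2max = 15.3 * 185 / 58
VO2max = 2830.5 / 58 = 48.8017 mL/kg/min

48.8017 mL/kg/min


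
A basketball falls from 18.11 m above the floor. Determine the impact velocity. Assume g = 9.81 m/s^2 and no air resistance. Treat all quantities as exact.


v = sqrt(2 * g * h)
v = sqrt(2 * 9.81 * 18.11)
v = sqrt(355.3182) = 18.8499 m/s

18.8499 m/s


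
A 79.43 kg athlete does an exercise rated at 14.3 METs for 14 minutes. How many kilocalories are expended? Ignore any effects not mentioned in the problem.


kcal = MET * mass * time_hr
Convert time: 14 min = 0.2333 hr
kcal = 14.3 * 79.43 * 0.2333
kcal = 265.0314 kcal

265.0314 kcal


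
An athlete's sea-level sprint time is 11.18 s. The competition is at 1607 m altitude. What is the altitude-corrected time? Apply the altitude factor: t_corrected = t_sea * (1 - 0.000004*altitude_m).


Correction factor = 1 - 0.000004 * 1607 = 0.993572
t_corrected = t_sea * factor = 11.18 * 0.993572
t_corrected = 11.1081 s

11.1081 s


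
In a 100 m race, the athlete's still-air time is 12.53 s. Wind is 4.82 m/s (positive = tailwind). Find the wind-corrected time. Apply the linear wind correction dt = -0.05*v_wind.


dt = -0.05 * v_wind = -0.05 * 4.82 = -0.241 s
t_corrected = t_still + dt = 12.53 + (-0.241)
t_corrected = 12.289 s

12.289 s


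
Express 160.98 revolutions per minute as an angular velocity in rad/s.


omega = RPM * 2 * pi / 60
omega = 160.98 * 2 * 3.14159 / 60
omega = 1011.4672 / 60 = 16.8578 rad/s

16.8578 rad/s


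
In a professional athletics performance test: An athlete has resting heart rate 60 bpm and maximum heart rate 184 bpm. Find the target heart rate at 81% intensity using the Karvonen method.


Target = HRrest + pct*(HRmax - HRrest)
Heart rate reserve = HRmax - HRrest = 184 - 60 = 124 bpm
Fraction = 81% = 0.81
Target = 60 + 0.81 * 124
Target = 60 + 100.44 = 160.44 bpm

160.44 bpm


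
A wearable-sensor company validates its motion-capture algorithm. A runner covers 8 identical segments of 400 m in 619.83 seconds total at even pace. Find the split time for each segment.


Split time = total_time / n_laps = 619.83 / 8
Split time = 77.4788 s per lap

77.4788 s


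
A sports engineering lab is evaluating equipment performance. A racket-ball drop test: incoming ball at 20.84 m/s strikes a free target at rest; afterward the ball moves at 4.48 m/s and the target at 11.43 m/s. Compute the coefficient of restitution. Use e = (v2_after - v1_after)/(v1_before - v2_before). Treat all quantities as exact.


e = (v2_after - v1_after) / (v1_before - v2_before)
Numerator = 11.43 - 4.48 = 6.95
Denominator = 20.84 - 0 = 20.84
e = 6.95 / 20.84 = 0.3335

0.3335


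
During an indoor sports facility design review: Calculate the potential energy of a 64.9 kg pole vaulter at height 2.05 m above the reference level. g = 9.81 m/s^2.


PE = m * g * h
PE = 64.9 * 9.81 * 2.05
PE = 636.669 * 2.05 = 1305.1715 J

1305.1715 J


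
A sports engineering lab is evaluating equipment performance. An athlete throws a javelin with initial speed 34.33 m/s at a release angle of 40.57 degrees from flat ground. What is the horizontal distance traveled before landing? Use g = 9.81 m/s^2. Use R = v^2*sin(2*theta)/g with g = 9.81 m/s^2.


R = v^2 * sin(2*theta) / g
Convert angle to radians: theta = 40.57 deg = 0.7081 rad
sin(2*theta) = sin(1.4162) = 0.9881
R = 34.33^2 * 0.9881 / 9.81
R = 1178.5489 * 0.9881 / 9.81 = 118.704 m

118.704 m


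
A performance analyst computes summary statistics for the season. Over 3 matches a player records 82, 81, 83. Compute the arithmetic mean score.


Average = sum / n
Sum = 246
Average = 246 / 3 = 82

82


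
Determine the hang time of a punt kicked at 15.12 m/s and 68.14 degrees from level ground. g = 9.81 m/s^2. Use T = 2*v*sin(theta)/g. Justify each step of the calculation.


T = 2*v*sin(theta)/g
sin(theta) = sin(68.14 deg) = 0.9281
T = 2*15.12*0.9281 / 9.81
T = 28.0656 / 9.81 = 2.8609 s

2.8609 s


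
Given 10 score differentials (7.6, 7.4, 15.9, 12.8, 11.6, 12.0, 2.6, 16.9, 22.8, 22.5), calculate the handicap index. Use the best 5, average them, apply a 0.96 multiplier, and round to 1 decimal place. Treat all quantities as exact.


All differentials: 7.6, 7.4, 15.9, 12.8, 11.6, 12.0, 2.6, 16.9, 22.8, 22.5
Sorted: 2.6, 7.4, 7.6, 11.6, 12.0, 12.8, 15.9, 16.9, 22.5, 22.8
Best 5: 2.6, 7.4, 7.6, 11.6, 12.0
Average of best = 41.2 / 5 = 8.24
Raw index = 8.24 * 0.96 = 7.9104
Handicap index = round(7.9104, 1) = 7.9

7.9
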